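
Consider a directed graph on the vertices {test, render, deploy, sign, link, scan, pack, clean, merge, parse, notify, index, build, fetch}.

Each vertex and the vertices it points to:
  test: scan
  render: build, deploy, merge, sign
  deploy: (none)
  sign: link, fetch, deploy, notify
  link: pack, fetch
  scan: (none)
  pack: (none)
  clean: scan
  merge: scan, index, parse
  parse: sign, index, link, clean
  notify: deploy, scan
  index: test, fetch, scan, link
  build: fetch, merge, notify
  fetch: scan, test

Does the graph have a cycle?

DFS with white/gray/black marking, starting from sign:
sign gray
  link gray
    pack gray
    pack black
    fetch gray
      scan gray
      scan black
      test gray
        test→scan: scan black — skip
      test black
    fetch black
  link black
  sign→fetch: fetch black — skip
  deploy gray
  deploy black
  notify gray
    notify→deploy: deploy black — skip
    notify→scan: scan black — skip
  notify black
sign black
render gray
  build gray
    build→fetch: fetch black — skip
    merge gray
      merge→scan: scan black — skip
      index gray
        index→test: test black — skip
        index→fetch: fetch black — skip
        index→scan: scan black — skip
        index→link: link black — skip
      index black
      parse gray
        parse→sign: sign black — skip
        parse→index: index black — skip
        parse→link: link black — skip
        clean gray
          clean→scan: scan black — skip
        clean black
      parse black
    merge black
    build→notify: notify black — skip
  build black
  render→deploy: deploy black — skip
  render→merge: merge black — skip
  render→sign: sign black — skip
render black
Every edge goes to a white or black vertex — no back edge, so the graph is acyclic.

No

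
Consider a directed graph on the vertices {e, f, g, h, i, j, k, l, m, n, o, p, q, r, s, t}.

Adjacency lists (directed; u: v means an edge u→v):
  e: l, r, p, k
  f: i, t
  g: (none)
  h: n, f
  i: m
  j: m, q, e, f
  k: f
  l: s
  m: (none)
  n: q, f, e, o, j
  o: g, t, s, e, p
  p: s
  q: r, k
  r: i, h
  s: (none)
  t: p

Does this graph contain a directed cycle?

DFS with white/gray/black marking, starting from j:
j gray
  m gray
  m black
  q gray
    r gray
      i gray
        i→m: m black — skip
      i black
      h gray
        n gray
          n→q: q is gray → back edge
Back edge found, so a cycle exists: q → r → h → n → q.

Yes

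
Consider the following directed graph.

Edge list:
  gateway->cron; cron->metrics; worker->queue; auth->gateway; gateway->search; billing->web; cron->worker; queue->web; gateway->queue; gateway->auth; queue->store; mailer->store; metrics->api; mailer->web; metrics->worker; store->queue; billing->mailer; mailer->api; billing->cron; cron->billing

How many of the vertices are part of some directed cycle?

6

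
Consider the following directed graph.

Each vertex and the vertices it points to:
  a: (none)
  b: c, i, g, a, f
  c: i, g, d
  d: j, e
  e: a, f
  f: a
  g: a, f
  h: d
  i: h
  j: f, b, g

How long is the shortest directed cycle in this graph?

4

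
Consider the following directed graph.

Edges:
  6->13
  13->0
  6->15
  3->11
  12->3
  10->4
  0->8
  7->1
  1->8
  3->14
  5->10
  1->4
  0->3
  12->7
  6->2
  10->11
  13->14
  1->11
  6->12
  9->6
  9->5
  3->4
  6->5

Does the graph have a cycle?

No

DFS with white/gray/black marking, starting from 1:
1 gray
  11 gray
  11 black
  8 gray
  8 black
  4 gray
  4 black
1 black
0 gray
  0→8: 8 black — skip
  3 gray
    14 gray
    14 black
    3→4: 4 black — skip
    3→11: 11 black — skip
  3 black
0 black
2 gray
2 black
5 gray
  10 gray
    10→4: 4 black — skip
    10→11: 11 black — skip
  10 black
5 black
6 gray
  6→2: 2 black — skip
  15 gray
  15 black
  6→5: 5 black — skip
  12 gray
    12→3: 3 black — skip
    7 gray
      7→1: 1 black — skip
    7 black
  12 black
  13 gray
    13→0: 0 black — skip
    13→14: 14 black — skip
  13 black
6 black
9 gray
  9→6: 6 black — skip
  9→5: 5 black — skip
9 black
Every edge goes to a white or black vertex — no back edge, so the graph is acyclic.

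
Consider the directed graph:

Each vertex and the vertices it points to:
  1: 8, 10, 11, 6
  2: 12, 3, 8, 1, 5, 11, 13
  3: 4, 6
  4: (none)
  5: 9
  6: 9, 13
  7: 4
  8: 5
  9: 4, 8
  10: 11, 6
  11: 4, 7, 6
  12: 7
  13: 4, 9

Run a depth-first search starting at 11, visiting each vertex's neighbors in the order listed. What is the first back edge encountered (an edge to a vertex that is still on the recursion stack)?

5->9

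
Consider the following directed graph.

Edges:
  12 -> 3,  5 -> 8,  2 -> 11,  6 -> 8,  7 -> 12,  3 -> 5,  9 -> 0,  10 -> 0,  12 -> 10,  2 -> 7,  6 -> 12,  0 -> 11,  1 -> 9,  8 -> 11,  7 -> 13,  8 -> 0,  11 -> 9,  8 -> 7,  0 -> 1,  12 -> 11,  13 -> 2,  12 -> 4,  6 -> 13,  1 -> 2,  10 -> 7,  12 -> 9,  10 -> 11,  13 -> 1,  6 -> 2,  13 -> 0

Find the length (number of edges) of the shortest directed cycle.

For each vertex v, BFS finds the shortest path from v back to v.
The shortest such closed walk is 12 → 10 → 7 → 12, length 3.

3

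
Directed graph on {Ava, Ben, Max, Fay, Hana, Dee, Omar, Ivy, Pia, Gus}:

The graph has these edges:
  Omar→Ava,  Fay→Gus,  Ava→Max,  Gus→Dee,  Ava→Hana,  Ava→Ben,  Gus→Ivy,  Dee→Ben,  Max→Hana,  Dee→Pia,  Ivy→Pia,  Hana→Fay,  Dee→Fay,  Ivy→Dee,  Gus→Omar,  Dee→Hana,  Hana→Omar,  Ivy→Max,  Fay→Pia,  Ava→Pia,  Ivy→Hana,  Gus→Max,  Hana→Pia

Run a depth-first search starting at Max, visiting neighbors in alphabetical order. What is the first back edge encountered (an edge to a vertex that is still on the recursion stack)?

Dee->Fay

DFS from Max (visiting neighbors in alphabetical order); mark gray on enter, black on exit:
Max gray
  Hana gray
    Fay gray
      Gus gray
        Dee gray
          Ben gray
          Ben black
          Dee→Fay: Fay is gray → back edge
First back edge: Dee → Fay.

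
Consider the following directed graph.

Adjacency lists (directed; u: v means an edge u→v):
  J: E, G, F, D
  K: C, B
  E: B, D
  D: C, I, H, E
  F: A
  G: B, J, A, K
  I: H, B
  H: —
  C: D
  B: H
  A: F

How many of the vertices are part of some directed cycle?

7

A vertex is on a directed cycle iff it belongs to a strongly connected component of size ≥ 2 (or has a self-loop).
The vertices on cycles are {A, C, D, E, F, G, J} — 7 in total.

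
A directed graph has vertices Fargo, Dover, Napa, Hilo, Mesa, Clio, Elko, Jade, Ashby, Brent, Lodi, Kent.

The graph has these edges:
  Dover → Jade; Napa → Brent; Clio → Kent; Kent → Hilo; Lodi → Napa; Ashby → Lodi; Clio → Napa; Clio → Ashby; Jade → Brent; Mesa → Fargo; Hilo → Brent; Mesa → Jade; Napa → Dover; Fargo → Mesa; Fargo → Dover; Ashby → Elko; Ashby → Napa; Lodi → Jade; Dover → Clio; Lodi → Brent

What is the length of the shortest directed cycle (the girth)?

2

For each vertex v, BFS finds the shortest path from v back to v.
The shortest such closed walk is Fargo → Mesa → Fargo, length 2.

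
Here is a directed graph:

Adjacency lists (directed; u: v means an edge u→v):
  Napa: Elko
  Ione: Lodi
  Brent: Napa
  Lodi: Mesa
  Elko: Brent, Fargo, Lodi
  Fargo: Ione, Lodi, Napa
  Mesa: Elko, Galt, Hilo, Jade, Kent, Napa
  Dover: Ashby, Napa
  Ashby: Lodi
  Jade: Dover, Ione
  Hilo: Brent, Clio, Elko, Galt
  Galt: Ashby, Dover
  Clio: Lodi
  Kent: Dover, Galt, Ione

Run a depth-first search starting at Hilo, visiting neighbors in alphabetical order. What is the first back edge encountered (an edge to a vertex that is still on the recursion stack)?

Elko→Brent

DFS from Hilo (visiting neighbors in alphabetical order); mark gray on enter, black on exit:
Hilo gray
  Brent gray
    Napa gray
      Elko gray
        Elko→Brent: Brent is gray → back edge
First back edge: Elko → Brent.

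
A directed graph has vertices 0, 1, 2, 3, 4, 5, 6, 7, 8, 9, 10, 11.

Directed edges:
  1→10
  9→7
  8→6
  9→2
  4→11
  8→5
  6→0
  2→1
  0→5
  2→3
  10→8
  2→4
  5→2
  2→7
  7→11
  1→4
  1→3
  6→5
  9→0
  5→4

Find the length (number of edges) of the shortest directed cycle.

5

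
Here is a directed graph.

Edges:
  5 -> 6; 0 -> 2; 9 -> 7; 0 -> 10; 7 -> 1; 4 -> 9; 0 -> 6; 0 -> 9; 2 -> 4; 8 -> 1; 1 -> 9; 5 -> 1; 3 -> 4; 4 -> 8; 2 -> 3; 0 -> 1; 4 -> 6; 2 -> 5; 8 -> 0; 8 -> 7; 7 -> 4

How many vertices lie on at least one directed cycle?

A vertex is on a directed cycle iff it belongs to a strongly connected component of size ≥ 2 (or has a self-loop).
The vertices on cycles are {0, 1, 2, 3, 4, 5, 7, 8, 9} — 9 in total.

9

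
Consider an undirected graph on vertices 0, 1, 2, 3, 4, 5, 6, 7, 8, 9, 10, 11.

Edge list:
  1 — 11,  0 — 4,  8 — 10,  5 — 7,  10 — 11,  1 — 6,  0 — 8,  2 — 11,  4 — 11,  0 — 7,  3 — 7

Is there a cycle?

DFS, tracking each vertex's parent; an edge to a visited non-parent vertex closes a cycle.
Start from 0:
visit 0 (parent –)
  visit 4 (parent 0)
    4–0: parent, skip
    visit 11 (parent 4)
      visit 2 (parent 11)
        2–11: parent, skip
      visit 1 (parent 11)
        1–11: parent, skip
        visit 6 (parent 1)
          6–1: parent, skip
      visit 10 (parent 11)
        10–11: parent, skip
        visit 8 (parent 10)
          8–0: 0 visited and ≠ parent → cycle
Cycle: 0 – 4 – 11 – 10 – 8 – 0.

Yes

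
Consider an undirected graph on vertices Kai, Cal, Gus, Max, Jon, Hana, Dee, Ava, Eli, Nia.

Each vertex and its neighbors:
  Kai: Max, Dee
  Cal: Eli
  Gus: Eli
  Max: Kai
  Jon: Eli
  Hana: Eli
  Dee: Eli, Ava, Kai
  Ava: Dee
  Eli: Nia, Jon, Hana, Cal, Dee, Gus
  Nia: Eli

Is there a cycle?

No

DFS, tracking each vertex's parent; an edge to a visited non-parent vertex closes a cycle.
Start from Jon:
visit Jon (parent –)
  visit Eli (parent Jon)
    visit Nia (parent Eli)
      Nia–Eli: parent, skip
    Eli–Jon: parent, skip
    visit Hana (parent Eli)
      Hana–Eli: parent, skip
    visit Cal (parent Eli)
      Cal–Eli: parent, skip
    visit Dee (parent Eli)
      Dee–Eli: parent, skip
      visit Ava (parent Dee)
        Ava–Dee: parent, skip
      visit Kai (parent Dee)
        visit Max (parent Kai)
          Max–Kai: parent, skip
        Kai–Dee: parent, skip
    visit Gus (parent Eli)
      Gus–Eli: parent, skip
No non-parent visited neighbor found — the graph is a forest.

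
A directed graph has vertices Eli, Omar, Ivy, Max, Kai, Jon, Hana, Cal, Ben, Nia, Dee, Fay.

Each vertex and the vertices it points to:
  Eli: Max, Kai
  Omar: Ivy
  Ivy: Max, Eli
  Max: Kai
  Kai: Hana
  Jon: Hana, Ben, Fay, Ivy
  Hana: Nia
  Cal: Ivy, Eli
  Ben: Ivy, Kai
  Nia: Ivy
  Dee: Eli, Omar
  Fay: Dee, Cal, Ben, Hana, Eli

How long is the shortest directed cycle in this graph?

For each vertex v, BFS finds the shortest path from v back to v.
The shortest such closed walk is Hana → Nia → Ivy → Max → Kai → Hana, length 5.

5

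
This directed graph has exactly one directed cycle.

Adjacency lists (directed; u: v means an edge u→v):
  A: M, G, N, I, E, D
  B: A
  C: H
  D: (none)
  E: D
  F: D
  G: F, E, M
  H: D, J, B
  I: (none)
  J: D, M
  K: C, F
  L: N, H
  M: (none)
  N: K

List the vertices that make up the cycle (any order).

DFS with gray/black marking from H:
H gray
  D gray
  D black
  J gray
    J→D: D black — skip
    M gray
    M black
  J black
  B gray
    A gray
      A→M: M black — skip
      G gray
        F gray
          F→D: D black — skip
        F black
        E gray
          E→D: D black — skip
        E black
        G→M: M black — skip
      G black
      N gray
        K gray
          C gray
            C→H: H is gray → back edge
Back edge closes the cycle H → B → A → N → K → C → H; its vertices are {A, B, C, H, K, N}.

A, B, C, H, K, N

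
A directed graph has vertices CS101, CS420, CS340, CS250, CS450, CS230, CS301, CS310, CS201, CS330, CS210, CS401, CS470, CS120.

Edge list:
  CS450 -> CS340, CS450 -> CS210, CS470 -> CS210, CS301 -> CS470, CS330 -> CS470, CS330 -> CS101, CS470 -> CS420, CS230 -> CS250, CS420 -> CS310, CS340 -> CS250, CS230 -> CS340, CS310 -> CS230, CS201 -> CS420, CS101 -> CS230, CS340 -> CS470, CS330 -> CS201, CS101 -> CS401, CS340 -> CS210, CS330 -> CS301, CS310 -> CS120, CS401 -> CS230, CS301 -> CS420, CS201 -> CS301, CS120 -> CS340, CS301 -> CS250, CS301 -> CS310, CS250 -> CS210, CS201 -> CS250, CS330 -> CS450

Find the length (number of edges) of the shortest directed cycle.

5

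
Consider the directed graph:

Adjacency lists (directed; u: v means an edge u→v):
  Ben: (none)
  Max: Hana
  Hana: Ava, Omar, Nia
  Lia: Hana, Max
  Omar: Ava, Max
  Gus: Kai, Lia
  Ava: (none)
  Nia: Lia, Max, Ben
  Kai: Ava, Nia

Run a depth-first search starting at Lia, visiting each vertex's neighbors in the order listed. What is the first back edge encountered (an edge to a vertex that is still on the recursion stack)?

Max→Hana

DFS from Lia (visiting each vertex's neighbors in the order listed); mark gray on enter, black on exit:
Lia gray
  Hana gray
    Ava gray
    Ava black
    Omar gray
      Omar→Ava: Ava black — skip
      Max gray
        Max→Hana: Hana is gray → back edge
First back edge: Max → Hana.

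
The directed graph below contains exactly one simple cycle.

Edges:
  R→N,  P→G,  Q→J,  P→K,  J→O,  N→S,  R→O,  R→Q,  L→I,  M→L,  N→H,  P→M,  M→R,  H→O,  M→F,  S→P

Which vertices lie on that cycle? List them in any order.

M, N, P, R, S

DFS with gray/black marking from P:
P gray
  M gray
    L gray
      I gray
      I black
    L black
    R gray
      Q gray
        J gray
          O gray
          O black
        J black
      Q black
      R→O: O black — skip
      N gray
        S gray
          S→P: P is gray → back edge
Back edge closes the cycle P → M → R → N → S → P; its vertices are {M, N, P, R, S}.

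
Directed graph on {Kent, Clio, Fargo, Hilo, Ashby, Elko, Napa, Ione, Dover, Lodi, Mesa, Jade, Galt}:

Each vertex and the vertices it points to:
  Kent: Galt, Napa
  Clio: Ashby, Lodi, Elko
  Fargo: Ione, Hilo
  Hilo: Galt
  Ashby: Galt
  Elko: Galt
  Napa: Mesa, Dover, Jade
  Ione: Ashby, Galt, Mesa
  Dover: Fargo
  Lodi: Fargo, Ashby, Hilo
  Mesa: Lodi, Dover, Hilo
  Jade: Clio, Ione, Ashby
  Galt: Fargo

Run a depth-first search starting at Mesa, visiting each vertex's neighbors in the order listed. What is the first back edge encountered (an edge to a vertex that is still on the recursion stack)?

Galt→Fargo

DFS from Mesa (visiting each vertex's neighbors in the order listed); mark gray on enter, black on exit:
Mesa gray
  Lodi gray
    Fargo gray
      Ione gray
        Ashby gray
          Galt gray
            Galt→Fargo: Fargo is gray → back edge
First back edge: Galt → Fargo.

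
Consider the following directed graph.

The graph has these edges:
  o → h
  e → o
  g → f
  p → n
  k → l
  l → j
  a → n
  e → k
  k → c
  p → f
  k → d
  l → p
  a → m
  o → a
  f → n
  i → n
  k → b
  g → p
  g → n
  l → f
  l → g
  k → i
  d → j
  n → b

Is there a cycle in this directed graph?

DFS with white/gray/black marking, starting from b:
b gray
b black
a gray
  m gray
  m black
  n gray
    n→b: b black — skip
  n black
a black
c gray
c black
d gray
  j gray
  j black
d black
e gray
  k gray
    k→c: c black — skip
    k→b: b black — skip
    l gray
      f gray
        f→n: n black — skip
      f black
      l→j: j black — skip
      g gray
        g→f: f black — skip
        g→n: n black — skip
        p gray
          p→f: f black — skip
          p→n: n black — skip
        p black
      g black
      l→p: p black — skip
    l black
    k→d: d black — skip
    i gray
      i→n: n black — skip
    i black
  k black
  o gray
    h gray
    h black
    o→a: a black — skip
  o black
e black
Every edge goes to a white or black vertex — no back edge, so the graph is acyclic.

No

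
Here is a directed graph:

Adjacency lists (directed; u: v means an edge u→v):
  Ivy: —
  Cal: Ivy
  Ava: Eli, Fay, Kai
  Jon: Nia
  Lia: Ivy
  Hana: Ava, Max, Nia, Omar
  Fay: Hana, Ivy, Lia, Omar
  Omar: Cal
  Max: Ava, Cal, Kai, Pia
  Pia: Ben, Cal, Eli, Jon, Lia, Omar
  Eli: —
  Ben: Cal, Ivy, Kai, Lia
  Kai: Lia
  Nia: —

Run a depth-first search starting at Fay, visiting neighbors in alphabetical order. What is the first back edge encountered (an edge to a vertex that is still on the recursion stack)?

Ava→Fay

DFS from Fay (visiting neighbors in alphabetical order); mark gray on enter, black on exit:
Fay gray
  Hana gray
    Ava gray
      Eli gray
      Eli black
      Ava→Fay: Fay is gray → back edge
First back edge: Ava → Fay.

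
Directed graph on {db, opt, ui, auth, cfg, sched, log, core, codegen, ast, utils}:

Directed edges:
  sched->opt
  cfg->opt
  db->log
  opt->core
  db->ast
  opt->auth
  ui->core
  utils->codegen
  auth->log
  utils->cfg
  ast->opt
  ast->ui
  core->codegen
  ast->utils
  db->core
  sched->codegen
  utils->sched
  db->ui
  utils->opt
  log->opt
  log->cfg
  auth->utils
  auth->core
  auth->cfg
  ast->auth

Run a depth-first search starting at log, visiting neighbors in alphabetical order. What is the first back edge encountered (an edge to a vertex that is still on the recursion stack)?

auth→cfg

DFS from log (visiting neighbors in alphabetical order); mark gray on enter, black on exit:
log gray
  cfg gray
    opt gray
      auth gray
        auth→cfg: cfg is gray → back edge
First back edge: auth → cfg.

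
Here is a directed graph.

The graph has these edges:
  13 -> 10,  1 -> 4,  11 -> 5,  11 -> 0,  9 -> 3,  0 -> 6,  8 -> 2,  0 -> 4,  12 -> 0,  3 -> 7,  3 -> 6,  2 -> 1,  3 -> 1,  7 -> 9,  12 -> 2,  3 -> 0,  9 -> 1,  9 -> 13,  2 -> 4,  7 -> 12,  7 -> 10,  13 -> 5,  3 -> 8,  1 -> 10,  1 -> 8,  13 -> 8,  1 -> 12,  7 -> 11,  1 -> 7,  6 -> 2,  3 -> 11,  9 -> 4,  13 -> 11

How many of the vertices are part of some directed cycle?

A vertex is on a directed cycle iff it belongs to a strongly connected component of size ≥ 2 (or has a self-loop).
The vertices on cycles are {0, 1, 2, 3, 6, 7, 8, 9, 11, 12, 13} — 11 in total.

11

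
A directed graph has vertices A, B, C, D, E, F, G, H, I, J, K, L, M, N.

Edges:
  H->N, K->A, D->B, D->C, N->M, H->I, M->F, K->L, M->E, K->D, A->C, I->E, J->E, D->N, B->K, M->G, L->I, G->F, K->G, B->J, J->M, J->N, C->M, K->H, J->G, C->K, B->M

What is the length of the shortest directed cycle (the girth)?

3

For each vertex v, BFS finds the shortest path from v back to v.
The shortest such closed walk is K → D → B → K, length 3.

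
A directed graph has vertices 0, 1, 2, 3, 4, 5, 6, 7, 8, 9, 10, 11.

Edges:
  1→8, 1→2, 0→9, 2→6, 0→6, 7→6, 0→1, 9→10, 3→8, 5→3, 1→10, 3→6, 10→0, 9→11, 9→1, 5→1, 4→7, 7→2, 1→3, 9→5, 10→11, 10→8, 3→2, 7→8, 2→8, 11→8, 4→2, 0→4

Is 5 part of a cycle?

5 is on a cycle iff 5 can reach itself via ≥1 edge.
5 → 1 → 10 → 0 → 9 → 5 — yes.

Yes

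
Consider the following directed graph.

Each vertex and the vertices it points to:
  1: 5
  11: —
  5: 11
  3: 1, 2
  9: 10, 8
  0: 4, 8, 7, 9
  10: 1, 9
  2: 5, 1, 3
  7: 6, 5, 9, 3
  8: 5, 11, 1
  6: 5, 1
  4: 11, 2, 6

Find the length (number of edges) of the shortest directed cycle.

2

For each vertex v, BFS finds the shortest path from v back to v.
The shortest such closed walk is 9 → 10 → 9, length 2.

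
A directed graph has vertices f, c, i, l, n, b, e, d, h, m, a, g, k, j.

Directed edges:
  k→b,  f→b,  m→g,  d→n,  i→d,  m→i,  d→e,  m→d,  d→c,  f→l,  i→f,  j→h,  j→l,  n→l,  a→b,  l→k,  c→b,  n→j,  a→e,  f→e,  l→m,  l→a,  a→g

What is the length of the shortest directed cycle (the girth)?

4

For each vertex v, BFS finds the shortest path from v back to v.
The shortest such closed walk is n → l → m → d → n, length 4.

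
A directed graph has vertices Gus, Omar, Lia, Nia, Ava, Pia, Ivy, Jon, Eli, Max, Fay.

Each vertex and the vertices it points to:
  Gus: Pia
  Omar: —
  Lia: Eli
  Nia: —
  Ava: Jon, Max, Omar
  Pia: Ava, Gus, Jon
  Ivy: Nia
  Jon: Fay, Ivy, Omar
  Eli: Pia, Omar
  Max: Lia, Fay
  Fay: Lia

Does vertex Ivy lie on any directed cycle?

Ivy lies on a cycle iff there is a path from Ivy back to itself.
Exploring from Ivy, it never reaches itself; equivalently, its strongly connected component is a singleton.

No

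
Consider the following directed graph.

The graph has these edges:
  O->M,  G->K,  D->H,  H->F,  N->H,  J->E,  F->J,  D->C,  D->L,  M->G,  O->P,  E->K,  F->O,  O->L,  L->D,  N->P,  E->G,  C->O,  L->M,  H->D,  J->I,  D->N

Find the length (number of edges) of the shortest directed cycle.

2

For each vertex v, BFS finds the shortest path from v back to v.
The shortest such closed walk is H → D → H, length 2.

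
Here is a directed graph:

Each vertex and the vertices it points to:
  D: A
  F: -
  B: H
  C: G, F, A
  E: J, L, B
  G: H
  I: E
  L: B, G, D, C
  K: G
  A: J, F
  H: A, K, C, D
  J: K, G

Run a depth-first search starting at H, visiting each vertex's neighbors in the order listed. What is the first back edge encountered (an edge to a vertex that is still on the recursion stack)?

G->H

DFS from H (visiting each vertex's neighbors in the order listed); mark gray on enter, black on exit:
H gray
  A gray
    J gray
      K gray
        G gray
          G→H: H is gray → back edge
First back edge: G → H.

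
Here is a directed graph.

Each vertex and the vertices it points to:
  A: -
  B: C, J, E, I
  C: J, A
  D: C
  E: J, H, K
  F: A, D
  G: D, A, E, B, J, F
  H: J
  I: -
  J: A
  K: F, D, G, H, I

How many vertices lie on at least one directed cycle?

A vertex is on a directed cycle iff it belongs to a strongly connected component of size ≥ 2 (or has a self-loop).
The vertices on cycles are {B, E, G, K} — 4 in total.

4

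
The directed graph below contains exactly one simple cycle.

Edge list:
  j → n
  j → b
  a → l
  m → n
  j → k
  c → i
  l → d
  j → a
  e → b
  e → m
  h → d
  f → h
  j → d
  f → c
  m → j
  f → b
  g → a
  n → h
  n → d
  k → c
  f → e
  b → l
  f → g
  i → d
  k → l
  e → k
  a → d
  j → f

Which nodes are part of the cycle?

e, f, j, m

DFS with gray/black marking from j:
j gray
  a gray
    d gray
    d black
    l gray
      l→d: d black — skip
    l black
  a black
  j→d: d black — skip
  f gray
    c gray
      i gray
        i→d: d black — skip
      i black
    c black
    b gray
      b→l: l black — skip
    b black
    e gray
      e→b: b black — skip
      m gray
        n gray
          h gray
            h→d: d black — skip
          h black
          n→d: d black — skip
        n black
        m→j: j is gray → back edge
Back edge closes the cycle j → f → e → m → j; its vertices are {e, f, j, m}.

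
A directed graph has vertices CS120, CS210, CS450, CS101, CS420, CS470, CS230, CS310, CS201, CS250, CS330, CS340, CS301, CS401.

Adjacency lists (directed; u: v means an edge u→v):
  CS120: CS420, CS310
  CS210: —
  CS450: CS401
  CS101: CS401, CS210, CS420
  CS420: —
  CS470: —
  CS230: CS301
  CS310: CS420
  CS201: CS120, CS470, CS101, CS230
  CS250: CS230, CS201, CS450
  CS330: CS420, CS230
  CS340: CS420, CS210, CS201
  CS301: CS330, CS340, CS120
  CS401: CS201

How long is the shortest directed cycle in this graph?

3

For each vertex v, BFS finds the shortest path from v back to v.
The shortest such closed walk is CS201 → CS101 → CS401 → CS201, length 3.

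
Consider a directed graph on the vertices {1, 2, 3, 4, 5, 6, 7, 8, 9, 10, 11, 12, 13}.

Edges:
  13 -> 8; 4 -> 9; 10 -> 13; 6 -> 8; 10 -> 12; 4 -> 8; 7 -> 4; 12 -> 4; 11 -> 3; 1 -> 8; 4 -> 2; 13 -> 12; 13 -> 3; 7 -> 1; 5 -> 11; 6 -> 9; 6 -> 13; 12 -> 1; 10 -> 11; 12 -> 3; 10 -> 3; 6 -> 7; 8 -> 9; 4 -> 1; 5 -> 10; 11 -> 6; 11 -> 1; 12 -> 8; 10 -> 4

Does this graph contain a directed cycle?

No

DFS with white/gray/black marking, starting from 4:
4 gray
  8 gray
    9 gray
    9 black
  8 black
  2 gray
  2 black
  4→9: 9 black — skip
  1 gray
    1→8: 8 black — skip
  1 black
4 black
3 gray
3 black
5 gray
  11 gray
    6 gray
      6→8: 8 black — skip
      13 gray
        13→3: 3 black — skip
        13→8: 8 black — skip
        12 gray
          12→3: 3 black — skip
          12→1: 1 black — skip
          12→4: 4 black — skip
          12→8: 8 black — skip
        12 black
      13 black
      7 gray
        7→1: 1 black — skip
        7→4: 4 black — skip
      7 black
      6→9: 9 black — skip
    6 black
    11→1: 1 black — skip
    11→3: 3 black — skip
  11 black
  10 gray
    10→13: 13 black — skip
    10→12: 12 black — skip
    10→4: 4 black — skip
    10→3: 3 black — skip
    10→11: 11 black — skip
  10 black
5 black
Every edge goes to a white or black vertex — no back edge, so the graph is acyclic.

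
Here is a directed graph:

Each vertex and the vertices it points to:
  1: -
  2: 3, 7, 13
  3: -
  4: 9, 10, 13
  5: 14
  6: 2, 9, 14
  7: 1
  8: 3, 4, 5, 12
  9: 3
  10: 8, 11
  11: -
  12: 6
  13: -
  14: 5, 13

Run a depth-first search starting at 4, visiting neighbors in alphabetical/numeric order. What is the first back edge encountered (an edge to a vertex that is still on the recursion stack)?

8→4

DFS from 4 (visiting neighbors in alphabetical/numeric order); mark gray on enter, black on exit:
4 gray
  9 gray
    3 gray
    3 black
  9 black
  10 gray
    8 gray
      8→3: 3 black — skip
      8→4: 4 is gray → back edge
First back edge: 8 → 4.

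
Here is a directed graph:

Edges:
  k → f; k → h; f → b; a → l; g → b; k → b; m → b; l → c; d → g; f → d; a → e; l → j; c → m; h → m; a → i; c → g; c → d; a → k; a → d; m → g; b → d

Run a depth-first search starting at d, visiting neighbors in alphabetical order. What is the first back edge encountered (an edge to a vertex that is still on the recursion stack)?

DFS from d (visiting neighbors in alphabetical order); mark gray on enter, black on exit:
d gray
  g gray
    b gray
      b→d: d is gray → back edge
First back edge: b → d.

b->d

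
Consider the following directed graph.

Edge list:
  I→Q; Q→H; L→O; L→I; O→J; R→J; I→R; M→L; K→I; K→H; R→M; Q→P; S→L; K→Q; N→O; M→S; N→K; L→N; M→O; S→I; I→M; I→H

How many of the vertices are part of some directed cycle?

A vertex is on a directed cycle iff it belongs to a strongly connected component of size ≥ 2 (or has a self-loop).
The vertices on cycles are {I, K, L, M, N, R, S} — 7 in total.

7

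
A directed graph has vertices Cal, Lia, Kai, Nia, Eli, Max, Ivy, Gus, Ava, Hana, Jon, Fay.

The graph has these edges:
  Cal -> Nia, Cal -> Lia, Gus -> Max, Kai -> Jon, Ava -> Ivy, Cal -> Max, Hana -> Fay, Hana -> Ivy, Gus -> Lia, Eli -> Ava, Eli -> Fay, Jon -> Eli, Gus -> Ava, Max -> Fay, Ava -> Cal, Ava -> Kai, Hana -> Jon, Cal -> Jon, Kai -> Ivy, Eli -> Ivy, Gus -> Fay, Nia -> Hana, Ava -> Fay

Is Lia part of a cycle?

Lia lies on a cycle iff there is a path from Lia back to itself.
Exploring from Lia, it never reaches itself; equivalently, its strongly connected component is a singleton.

No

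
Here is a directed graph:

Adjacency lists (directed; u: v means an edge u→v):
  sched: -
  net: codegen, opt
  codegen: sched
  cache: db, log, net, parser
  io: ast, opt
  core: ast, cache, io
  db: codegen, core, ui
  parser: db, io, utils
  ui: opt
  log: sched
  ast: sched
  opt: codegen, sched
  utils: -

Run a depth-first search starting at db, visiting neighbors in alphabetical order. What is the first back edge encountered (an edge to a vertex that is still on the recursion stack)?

DFS from db (visiting neighbors in alphabetical order); mark gray on enter, black on exit:
db gray
  codegen gray
    sched gray
    sched black
  codegen black
  core gray
    ast gray
      ast→sched: sched black — skip
    ast black
    cache gray
      cache→db: db is gray → back edge
First back edge: cache → db.

cache→db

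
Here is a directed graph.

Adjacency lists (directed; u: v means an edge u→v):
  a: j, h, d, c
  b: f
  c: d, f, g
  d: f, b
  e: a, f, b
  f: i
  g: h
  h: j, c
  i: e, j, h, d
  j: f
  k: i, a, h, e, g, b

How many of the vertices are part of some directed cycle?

A vertex is on a directed cycle iff it belongs to a strongly connected component of size ≥ 2 (or has a self-loop).
The vertices on cycles are {a, b, c, d, e, f, g, h, i, j} — 10 in total.

10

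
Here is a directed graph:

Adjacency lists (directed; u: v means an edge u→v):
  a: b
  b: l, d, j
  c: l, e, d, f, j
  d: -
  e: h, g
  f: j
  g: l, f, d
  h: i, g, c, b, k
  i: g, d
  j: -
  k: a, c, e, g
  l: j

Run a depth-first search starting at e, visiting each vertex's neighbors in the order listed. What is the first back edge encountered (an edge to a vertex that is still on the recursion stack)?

c->e

DFS from e (visiting each vertex's neighbors in the order listed); mark gray on enter, black on exit:
e gray
  h gray
    i gray
      g gray
        l gray
          j gray
          j black
        l black
        f gray
          f→j: j black — skip
        f black
        d gray
        d black
      g black
      i→d: d black — skip
    i black
    h→g: g black — skip
    c gray
      c→l: l black — skip
      c→e: e is gray → back edge
First back edge: c → e.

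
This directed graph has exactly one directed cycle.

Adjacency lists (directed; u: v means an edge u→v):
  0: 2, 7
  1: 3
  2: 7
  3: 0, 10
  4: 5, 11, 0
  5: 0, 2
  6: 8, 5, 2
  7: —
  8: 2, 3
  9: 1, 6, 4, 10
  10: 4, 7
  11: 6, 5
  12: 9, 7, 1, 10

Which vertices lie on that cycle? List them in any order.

DFS with gray/black marking from 4:
4 gray
  5 gray
    0 gray
      2 gray
        7 gray
        7 black
      2 black
      0→7: 7 black — skip
    0 black
    5→2: 2 black — skip
  5 black
  11 gray
    6 gray
      8 gray
        8→2: 2 black — skip
        3 gray
          3→0: 0 black — skip
          10 gray
            10→4: 4 is gray → back edge
Back edge closes the cycle 4 → 11 → 6 → 8 → 3 → 10 → 4; its vertices are {3, 4, 6, 8, 10, 11}.

3, 4, 6, 8, 10, 11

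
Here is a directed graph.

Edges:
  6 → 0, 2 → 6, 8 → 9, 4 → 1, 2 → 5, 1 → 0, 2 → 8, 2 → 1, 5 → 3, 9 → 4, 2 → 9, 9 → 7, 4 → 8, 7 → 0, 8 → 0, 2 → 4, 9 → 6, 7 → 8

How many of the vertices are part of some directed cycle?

A vertex is on a directed cycle iff it belongs to a strongly connected component of size ≥ 2 (or has a self-loop).
The vertices on cycles are {4, 7, 8, 9} — 4 in total.

4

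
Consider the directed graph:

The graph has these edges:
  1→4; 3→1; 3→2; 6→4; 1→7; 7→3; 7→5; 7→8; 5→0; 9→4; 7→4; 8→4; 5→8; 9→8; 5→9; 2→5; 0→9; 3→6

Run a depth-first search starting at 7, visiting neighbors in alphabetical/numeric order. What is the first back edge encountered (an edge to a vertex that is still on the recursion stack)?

DFS from 7 (visiting neighbors in alphabetical/numeric order); mark gray on enter, black on exit:
7 gray
  3 gray
    1 gray
      4 gray
      4 black
      1→7: 7 is gray → back edge
First back edge: 1 → 7.

1->7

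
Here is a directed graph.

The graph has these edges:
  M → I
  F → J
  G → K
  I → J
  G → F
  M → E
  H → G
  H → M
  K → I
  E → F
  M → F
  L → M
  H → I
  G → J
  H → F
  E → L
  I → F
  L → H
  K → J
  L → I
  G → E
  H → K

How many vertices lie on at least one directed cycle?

A vertex is on a directed cycle iff it belongs to a strongly connected component of size ≥ 2 (or has a self-loop).
The vertices on cycles are {E, G, H, L, M} — 5 in total.

5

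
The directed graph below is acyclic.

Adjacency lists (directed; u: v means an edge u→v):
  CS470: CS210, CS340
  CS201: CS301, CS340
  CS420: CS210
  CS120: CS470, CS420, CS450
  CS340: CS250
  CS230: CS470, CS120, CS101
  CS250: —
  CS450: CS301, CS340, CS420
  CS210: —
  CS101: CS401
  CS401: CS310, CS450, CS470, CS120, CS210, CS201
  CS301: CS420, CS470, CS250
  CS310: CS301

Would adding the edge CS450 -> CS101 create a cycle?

Yes

Adding CS450→CS101 creates a cycle iff CS101 can already reach CS450.
Path from CS101: CS101 → CS401 → CS450.
So CS101 → … → CS450 → CS101 is a cycle.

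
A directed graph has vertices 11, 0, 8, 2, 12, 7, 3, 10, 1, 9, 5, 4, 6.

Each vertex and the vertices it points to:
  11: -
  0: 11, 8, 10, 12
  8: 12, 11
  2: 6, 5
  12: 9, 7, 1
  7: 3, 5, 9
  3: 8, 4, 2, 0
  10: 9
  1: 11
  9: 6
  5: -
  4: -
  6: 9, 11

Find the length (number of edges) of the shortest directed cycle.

For each vertex v, BFS finds the shortest path from v back to v.
The shortest such closed walk is 6 → 9 → 6, length 2.

2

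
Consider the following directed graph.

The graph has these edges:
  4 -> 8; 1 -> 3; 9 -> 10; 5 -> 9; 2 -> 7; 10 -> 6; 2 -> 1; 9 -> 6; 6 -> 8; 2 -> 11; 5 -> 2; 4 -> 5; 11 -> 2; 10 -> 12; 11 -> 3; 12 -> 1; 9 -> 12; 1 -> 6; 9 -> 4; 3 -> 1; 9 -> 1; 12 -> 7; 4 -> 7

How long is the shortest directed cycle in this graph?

2

For each vertex v, BFS finds the shortest path from v back to v.
The shortest such closed walk is 2 → 11 → 2, length 2.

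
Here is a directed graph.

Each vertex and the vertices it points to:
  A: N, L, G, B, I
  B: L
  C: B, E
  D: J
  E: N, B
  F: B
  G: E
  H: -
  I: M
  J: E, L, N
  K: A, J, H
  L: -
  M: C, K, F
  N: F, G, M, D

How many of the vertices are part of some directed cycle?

10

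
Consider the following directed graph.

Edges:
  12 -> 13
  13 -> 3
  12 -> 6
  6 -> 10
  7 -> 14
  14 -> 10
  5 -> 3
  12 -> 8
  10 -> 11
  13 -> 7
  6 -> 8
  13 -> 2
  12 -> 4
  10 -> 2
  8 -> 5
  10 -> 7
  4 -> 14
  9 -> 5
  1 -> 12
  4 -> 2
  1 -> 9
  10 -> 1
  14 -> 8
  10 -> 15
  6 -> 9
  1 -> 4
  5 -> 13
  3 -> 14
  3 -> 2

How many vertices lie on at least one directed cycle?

12

A vertex is on a directed cycle iff it belongs to a strongly connected component of size ≥ 2 (or has a self-loop).
The vertices on cycles are {1, 3, 4, 5, 6, 7, 8, 9, 10, 12, 13, 14} — 12 in total.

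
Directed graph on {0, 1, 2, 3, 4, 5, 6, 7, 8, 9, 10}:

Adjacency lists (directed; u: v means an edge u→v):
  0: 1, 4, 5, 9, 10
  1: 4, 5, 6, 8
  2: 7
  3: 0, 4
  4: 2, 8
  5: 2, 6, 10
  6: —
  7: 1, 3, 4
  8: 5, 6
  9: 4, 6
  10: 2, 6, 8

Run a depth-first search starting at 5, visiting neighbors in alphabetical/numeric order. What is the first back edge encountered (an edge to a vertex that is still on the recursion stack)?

DFS from 5 (visiting neighbors in alphabetical/numeric order); mark gray on enter, black on exit:
5 gray
  2 gray
    7 gray
      1 gray
        4 gray
          4→2: 2 is gray → back edge
First back edge: 4 → 2.

4->2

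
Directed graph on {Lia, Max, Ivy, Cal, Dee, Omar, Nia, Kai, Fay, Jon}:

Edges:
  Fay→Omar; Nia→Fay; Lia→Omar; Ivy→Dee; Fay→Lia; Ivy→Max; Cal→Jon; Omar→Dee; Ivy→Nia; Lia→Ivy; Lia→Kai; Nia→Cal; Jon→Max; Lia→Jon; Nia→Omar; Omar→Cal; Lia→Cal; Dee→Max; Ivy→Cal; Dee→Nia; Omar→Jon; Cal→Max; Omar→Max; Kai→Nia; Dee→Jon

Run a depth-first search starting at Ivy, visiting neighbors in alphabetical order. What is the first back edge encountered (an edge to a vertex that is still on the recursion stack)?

DFS from Ivy (visiting neighbors in alphabetical order); mark gray on enter, black on exit:
Ivy gray
  Cal gray
    Jon gray
      Max gray
      Max black
    Jon black
    Cal→Max: Max black — skip
  Cal black
  Dee gray
    Dee→Jon: Jon black — skip
    Dee→Max: Max black — skip
    Nia gray
      Nia→Cal: Cal black — skip
      Fay gray
        Lia gray
          Lia→Cal: Cal black — skip
          Lia→Ivy: Ivy is gray → back edge
First back edge: Lia → Ivy.

Lia->Ivy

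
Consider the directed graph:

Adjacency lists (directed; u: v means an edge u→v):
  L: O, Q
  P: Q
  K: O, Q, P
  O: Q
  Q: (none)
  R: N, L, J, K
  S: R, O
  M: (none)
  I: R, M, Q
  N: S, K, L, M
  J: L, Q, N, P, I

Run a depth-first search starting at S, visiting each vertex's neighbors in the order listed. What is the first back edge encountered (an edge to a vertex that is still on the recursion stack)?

DFS from S (visiting each vertex's neighbors in the order listed); mark gray on enter, black on exit:
S gray
  R gray
    N gray
      N→S: S is gray → back edge
First back edge: N → S.

N→S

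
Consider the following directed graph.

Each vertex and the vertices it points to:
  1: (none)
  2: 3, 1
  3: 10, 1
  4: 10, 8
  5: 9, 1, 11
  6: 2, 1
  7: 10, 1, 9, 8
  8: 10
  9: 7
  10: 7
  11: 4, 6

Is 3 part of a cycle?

3 lies on a cycle iff there is a path from 3 back to itself.
Exploring from 3, it never reaches itself; equivalently, its strongly connected component is a singleton.

No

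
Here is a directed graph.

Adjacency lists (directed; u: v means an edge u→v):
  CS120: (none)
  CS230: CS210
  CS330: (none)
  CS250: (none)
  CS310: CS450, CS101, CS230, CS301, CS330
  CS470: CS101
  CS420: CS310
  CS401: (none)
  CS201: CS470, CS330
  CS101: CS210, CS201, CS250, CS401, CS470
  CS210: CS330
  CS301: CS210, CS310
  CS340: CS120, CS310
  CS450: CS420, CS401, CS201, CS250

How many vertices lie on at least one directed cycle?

7

A vertex is on a directed cycle iff it belongs to a strongly connected component of size ≥ 2 (or has a self-loop).
The vertices on cycles are {CS101, CS201, CS301, CS310, CS420, CS450, CS470} — 7 in total.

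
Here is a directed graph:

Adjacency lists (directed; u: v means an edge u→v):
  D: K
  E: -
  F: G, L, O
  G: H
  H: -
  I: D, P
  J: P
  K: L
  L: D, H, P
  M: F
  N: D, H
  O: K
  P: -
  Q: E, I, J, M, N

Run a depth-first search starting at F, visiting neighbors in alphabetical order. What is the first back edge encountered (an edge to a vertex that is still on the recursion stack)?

K->L

DFS from F (visiting neighbors in alphabetical order); mark gray on enter, black on exit:
F gray
  G gray
    H gray
    H black
  G black
  L gray
    D gray
      K gray
        K→L: L is gray → back edge
First back edge: K → L.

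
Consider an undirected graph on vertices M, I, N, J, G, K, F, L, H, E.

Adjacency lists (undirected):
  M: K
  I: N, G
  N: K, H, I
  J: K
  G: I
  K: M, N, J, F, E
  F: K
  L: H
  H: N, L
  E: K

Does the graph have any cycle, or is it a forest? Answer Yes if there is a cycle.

No

DFS, tracking each vertex's parent; an edge to a visited non-parent vertex closes a cycle.
Start from E:
visit E (parent –)
  visit K (parent E)
    visit M (parent K)
      M–K: parent, skip
    visit N (parent K)
      N–K: parent, skip
      visit H (parent N)
        H–N: parent, skip
        visit L (parent H)
          L–H: parent, skip
      visit I (parent N)
        I–N: parent, skip
        visit G (parent I)
          G–I: parent, skip
    visit J (parent K)
      J–K: parent, skip
    visit F (parent K)
      F–K: parent, skip
    K–E: parent, skip
No non-parent visited neighbor found — the graph is a forest.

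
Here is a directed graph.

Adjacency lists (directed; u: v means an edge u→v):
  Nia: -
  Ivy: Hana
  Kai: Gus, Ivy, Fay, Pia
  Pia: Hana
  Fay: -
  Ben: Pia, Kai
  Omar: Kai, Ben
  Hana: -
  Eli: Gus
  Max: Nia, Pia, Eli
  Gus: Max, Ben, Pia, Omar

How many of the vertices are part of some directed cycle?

6

A vertex is on a directed cycle iff it belongs to a strongly connected component of size ≥ 2 (or has a self-loop).
The vertices on cycles are {Ben, Eli, Gus, Kai, Max, Omar} — 6 in total.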